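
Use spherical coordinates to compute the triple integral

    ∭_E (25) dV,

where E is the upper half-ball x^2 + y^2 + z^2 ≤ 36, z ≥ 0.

In spherical coordinates, x = ρ sin(φ) cos(θ), y = ρ sin(φ) sin(θ), z = ρ cos(φ), and dV = ρ^2 sin(φ) dρ dφ dθ.

The integrand becomes 25, so

    ∭_E (25) dV = ∫_{0}^{2π} ∫_{0}^{π/2} ∫_{0}^{6} (25) · ρ^2 sin(φ) dρ dφ dθ.

Inner (ρ): 1800sin(φ).
Middle (φ): 1800.
Outer (θ): 3600π.

Therefore the triple integral equals 3600π.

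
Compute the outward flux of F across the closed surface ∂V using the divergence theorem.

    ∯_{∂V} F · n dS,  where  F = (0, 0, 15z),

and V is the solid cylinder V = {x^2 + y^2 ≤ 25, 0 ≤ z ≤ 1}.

By the divergence theorem,

    ∯_{∂V} F · n dS = ∭_V (∇ · F) dV.

Compute the divergence:
    ∇ · F = ∂F_x/∂x + ∂F_y/∂y + ∂F_z/∂z = 0 + 0 + 15 = 15.

In cylindrical coordinates, x = r cos(θ), y = r sin(θ), z = z, dV = r dr dθ dz, with 0 ≤ r ≤ 5, 0 ≤ θ ≤ 2π, 0 ≤ z ≤ 1.

The integrand, after substitution and multiplying by the volume element, becomes (15) · r, so

    ∭_V (∇·F) dV = ∫_0^{2π} ∫_0^{5} ∫_0^{1} (15) · r dz dr dθ.

Inner (z from 0 to 1): 15r.
Middle (r from 0 to 5): 375/2.
Outer (θ from 0 to 2π): 375π.

Therefore ∯_{∂V} F · n dS = 375π.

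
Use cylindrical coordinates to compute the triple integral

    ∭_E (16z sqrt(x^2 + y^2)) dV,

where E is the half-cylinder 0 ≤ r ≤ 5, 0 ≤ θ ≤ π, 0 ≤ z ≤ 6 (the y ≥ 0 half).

In cylindrical coordinates, x = r cos(θ), y = r sin(θ), z = z, and dV = r dr dθ dz.

The integrand becomes 16r z, so

    ∭_E (16z sqrt(x^2 + y^2)) dV = ∫_{0}^{π} ∫_{0}^{5} ∫_{0}^{6} (16r z) · r dz dr dθ.

Inner (z): 288r^2.
Middle (r from 0 to 5): 12000.
Outer (θ): 12000π.

Therefore the triple integral equals 12000π.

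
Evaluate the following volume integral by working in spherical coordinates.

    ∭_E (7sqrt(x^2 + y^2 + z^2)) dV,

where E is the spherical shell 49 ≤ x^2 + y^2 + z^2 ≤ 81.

In spherical coordinates, x = ρ sin(φ) cos(θ), y = ρ sin(φ) sin(θ), z = ρ cos(φ), and dV = ρ^2 sin(φ) dρ dφ dθ.

The integrand becomes 7ρ, so

    ∭_E (7sqrt(x^2 + y^2 + z^2)) dV = ∫_{0}^{2π} ∫_{0}^{π} ∫_{7}^{9} (7ρ) · ρ^2 sin(φ) dρ dφ dθ.

Inner (ρ): 7280sin(φ).
Middle (φ): 14560.
Outer (θ): 29120π.

Therefore the triple integral equals 29120π.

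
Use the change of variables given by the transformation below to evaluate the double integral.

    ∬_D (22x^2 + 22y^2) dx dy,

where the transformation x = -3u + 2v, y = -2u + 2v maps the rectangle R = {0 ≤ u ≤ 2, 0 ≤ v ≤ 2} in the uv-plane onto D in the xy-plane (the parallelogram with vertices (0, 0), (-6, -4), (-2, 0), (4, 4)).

Compute the Jacobian determinant of (x, y) with respect to (u, v):

    ∂(x,y)/∂(u,v) = | -3  2 | = (-3)(2) - (2)(-2) = -2.
                   | -2  2 |

Its absolute value is |J| = 2 (the area scaling factor).

Substituting x = -3u + 2v, y = -2u + 2v into the integrand,

    22x^2 + 22y^2 → 286u^2 - 440u v + 176v^2,

so the integral becomes

    ∬_R (286u^2 - 440u v + 176v^2) · |J| du dv = ∫_0^2 ∫_0^2 (572u^2 - 880u v + 352v^2) dv du.

Inner (v): 1144u^2 - 1760u + 2816/3.
Outer (u): 1408.

Therefore ∬_D (22x^2 + 22y^2) dx dy = 1408.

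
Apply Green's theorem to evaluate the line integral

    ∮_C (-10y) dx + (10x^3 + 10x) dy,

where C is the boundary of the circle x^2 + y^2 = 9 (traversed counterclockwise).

Green's theorem converts the closed line integral into a double integral over the enclosed region D:

    ∮_C P dx + Q dy = ∬_D (∂Q/∂x - ∂P/∂y) dA.

Here P = -10y, Q = 10x^3 + 10x, so

    ∂Q/∂x = 30x^2 + 10,    ∂P/∂y = -10,
    ∂Q/∂x - ∂P/∂y = 30x^2 + 20.

D is the region x^2 + y^2 ≤ 9. Evaluating the double integral:

In polar coordinates (x = r cos θ, y = r sin θ, dA = r dr dθ) the integrand becomes 30r^2cos(θ)^2 + 20, so

    ∬_D (30x^2 + 20) dA = ∫_0^{2π} ∫_0^{3} (30r^2cos(θ)^2 + 20) · r dr dθ.

Inner (r from 0 to 3): 1215cos(θ)^2/2 + 90.
Outer (θ from 0 to 2π): 1575π/2.

Therefore ∮_C P dx + Q dy = 1575π/2.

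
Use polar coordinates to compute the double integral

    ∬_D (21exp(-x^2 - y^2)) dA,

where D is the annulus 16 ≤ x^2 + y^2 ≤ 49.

The region D is 4 ≤ r ≤ 7, 0 ≤ θ ≤ 2π in polar coordinates, where x = r cos(θ), y = r sin(θ), and dA = r dr dθ.

Under the substitution, the integrand becomes 21exp(-r^2), so

    ∬_D (21exp(-x^2 - y^2)) dA = ∫_{0}^{2π} ∫_{4}^{7} (21exp(-r^2)) · r dr dθ.

Inner integral (in r): ∫_{4}^{7} (21exp(-r^2)) · r dr = -(21 - 21exp(33))exp(-49)/2.

Outer integral (in θ): ∫_{0}^{2π} (-(21 - 21exp(33))exp(-49)/2) dθ = -21π (1 - exp(33))exp(-49).

Therefore ∬_D (21exp(-x^2 - y^2)) dA = -21π (1 - exp(33))exp(-49).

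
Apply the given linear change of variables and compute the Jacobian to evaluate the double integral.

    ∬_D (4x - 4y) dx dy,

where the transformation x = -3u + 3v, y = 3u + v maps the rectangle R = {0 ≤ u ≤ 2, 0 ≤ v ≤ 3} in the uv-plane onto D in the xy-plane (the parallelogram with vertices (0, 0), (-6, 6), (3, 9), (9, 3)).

Compute the Jacobian determinant of (x, y) with respect to (u, v):

    ∂(x,y)/∂(u,v) = | -3  3 | = (-3)(1) - (3)(3) = -12.
                   | 3  1 |

Its absolute value is |J| = 12 (the area scaling factor).

Substituting x = -3u + 3v, y = 3u + v into the integrand,

    4x - 4y → -24u + 8v,

so the integral becomes

    ∬_R (-24u + 8v) · |J| du dv = ∫_0^2 ∫_0^3 (-288u + 96v) dv du.

Inner (v): 432 - 864u.
Outer (u): -864.

Therefore ∬_D (4x - 4y) dx dy = -864.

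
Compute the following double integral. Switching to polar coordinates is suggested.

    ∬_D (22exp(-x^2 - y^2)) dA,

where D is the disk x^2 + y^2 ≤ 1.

The region D is 0 ≤ r ≤ 1, 0 ≤ θ ≤ 2π in polar coordinates, where x = r cos(θ), y = r sin(θ), and dA = r dr dθ.

Under the substitution, the integrand becomes 22exp(-r^2), so

    ∬_D (22exp(-x^2 - y^2)) dA = ∫_{0}^{2π} ∫_{0}^{1} (22exp(-r^2)) · r dr dθ.

Inner integral (in r): ∫_{0}^{1} (22exp(-r^2)) · r dr = 11 - 11exp(-1).

Outer integral (in θ): ∫_{0}^{2π} (11 - 11exp(-1)) dθ = -22π exp(-1) + 22π.

Therefore ∬_D (22exp(-x^2 - y^2)) dA = -22π exp(-1) + 22π.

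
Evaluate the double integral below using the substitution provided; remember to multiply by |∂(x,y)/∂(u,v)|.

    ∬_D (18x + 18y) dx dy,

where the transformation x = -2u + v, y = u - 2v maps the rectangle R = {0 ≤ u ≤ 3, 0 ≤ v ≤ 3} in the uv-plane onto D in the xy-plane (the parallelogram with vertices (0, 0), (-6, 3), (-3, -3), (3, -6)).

Compute the Jacobian determinant of (x, y) with respect to (u, v):

    ∂(x,y)/∂(u,v) = | -2  1 | = (-2)(-2) - (1)(1) = 3.
                   | 1  -2 |

Its absolute value is |J| = 3 (the area scaling factor).

Substituting x = -2u + v, y = u - 2v into the integrand,

    18x + 18y → -18u - 18v,

so the integral becomes

    ∬_R (-18u - 18v) · |J| du dv = ∫_0^3 ∫_0^3 (-54u - 54v) dv du.

Inner (v): -162u - 243.
Outer (u): -1458.

Therefore ∬_D (18x + 18y) dx dy = -1458.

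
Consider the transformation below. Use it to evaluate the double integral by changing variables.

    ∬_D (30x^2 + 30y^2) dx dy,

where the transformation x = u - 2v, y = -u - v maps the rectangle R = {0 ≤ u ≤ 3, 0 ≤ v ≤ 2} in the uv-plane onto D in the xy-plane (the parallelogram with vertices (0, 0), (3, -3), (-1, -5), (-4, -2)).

Compute the Jacobian determinant of (x, y) with respect to (u, v):

    ∂(x,y)/∂(u,v) = | 1  -2 | = (1)(-1) - (-2)(-1) = -3.
                   | -1  -1 |

Its absolute value is |J| = 3 (the area scaling factor).

Substituting x = u - 2v, y = -u - v into the integrand,

    30x^2 + 30y^2 → 60u^2 - 60u v + 150v^2,

so the integral becomes

    ∬_R (60u^2 - 60u v + 150v^2) · |J| du dv = ∫_0^3 ∫_0^2 (180u^2 - 180u v + 450v^2) dv du.

Inner (v): 360u^2 - 360u + 1200.
Outer (u): 5220.

Therefore ∬_D (30x^2 + 30y^2) dx dy = 5220.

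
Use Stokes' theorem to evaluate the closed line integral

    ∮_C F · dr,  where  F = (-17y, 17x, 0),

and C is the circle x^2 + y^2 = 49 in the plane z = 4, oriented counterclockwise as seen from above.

Let S be the flat disk x^2 + y^2 ≤ 49 in the plane z = 4, with upward unit normal n̂ = ẑ. By Stokes' theorem,

    ∮_C F · dr = ∬_S (∇ × F) · n̂ dS = ∬_D (curl F)_z dA,

where D is the disk x^2 + y^2 ≤ 49.

Compute the curl of F = (-17y, 17x, 0):
    (∇ × F)_x = ∂F_z/∂y - ∂F_y/∂z = 0,
    (∇ × F)_y = ∂F_x/∂z - ∂F_z/∂x = 0,
    (∇ × F)_z = ∂F_y/∂x - ∂F_x/∂y = 34.

On z = 4, (curl F)_z = 34.

Convert to polar (x = r cos θ, y = r sin θ, dA = r dr dθ); the integrand becomes 34, so

    ∬_D (curl F)_z dA = ∫_0^{2π} ∫_0^{7} (34) · r dr dθ.

Inner (r from 0 to 7): 833.
Outer (θ from 0 to 2π): 1666π.

Therefore ∮_C F · dr = 1666π.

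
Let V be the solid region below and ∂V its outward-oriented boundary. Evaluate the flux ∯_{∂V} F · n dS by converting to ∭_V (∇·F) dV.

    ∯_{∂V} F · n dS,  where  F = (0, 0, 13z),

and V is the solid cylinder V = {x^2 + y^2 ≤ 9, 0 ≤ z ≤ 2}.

By the divergence theorem,

    ∯_{∂V} F · n dS = ∭_V (∇ · F) dV.

Compute the divergence:
    ∇ · F = ∂F_x/∂x + ∂F_y/∂y + ∂F_z/∂z = 0 + 0 + 13 = 13.

In cylindrical coordinates, x = r cos(θ), y = r sin(θ), z = z, dV = r dr dθ dz, with 0 ≤ r ≤ 3, 0 ≤ θ ≤ 2π, 0 ≤ z ≤ 2.

The integrand, after substitution and multiplying by the volume element, becomes (13) · r, so

    ∭_V (∇·F) dV = ∫_0^{2π} ∫_0^{3} ∫_0^{2} (13) · r dz dr dθ.

Inner (z from 0 to 2): 26r.
Middle (r from 0 to 3): 117.
Outer (θ from 0 to 2π): 234π.

Therefore ∯_{∂V} F · n dS = 234π.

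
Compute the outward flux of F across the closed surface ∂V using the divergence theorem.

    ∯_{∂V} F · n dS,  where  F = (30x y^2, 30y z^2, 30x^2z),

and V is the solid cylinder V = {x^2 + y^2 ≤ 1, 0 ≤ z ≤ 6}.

By the divergence theorem,

    ∯_{∂V} F · n dS = ∭_V (∇ · F) dV.

Compute the divergence:
    ∇ · F = ∂F_x/∂x + ∂F_y/∂y + ∂F_z/∂z = 30y^2 + 30z^2 + 30x^2 = 30x^2 + 30y^2 + 30z^2.

In cylindrical coordinates, x = r cos(θ), y = r sin(θ), z = z, dV = r dr dθ dz, with 0 ≤ r ≤ 1, 0 ≤ θ ≤ 2π, 0 ≤ z ≤ 6.

The integrand, after substitution and multiplying by the volume element, becomes (30r^2 + 30z^2) · r, so

    ∭_V (∇·F) dV = ∫_0^{2π} ∫_0^{1} ∫_0^{6} (30r^2 + 30z^2) · r dz dr dθ.

Inner (z from 0 to 6): 180r (r^2 + 12).
Middle (r from 0 to 1): 1125.
Outer (θ from 0 to 2π): 2250π.

Therefore ∯_{∂V} F · n dS = 2250π.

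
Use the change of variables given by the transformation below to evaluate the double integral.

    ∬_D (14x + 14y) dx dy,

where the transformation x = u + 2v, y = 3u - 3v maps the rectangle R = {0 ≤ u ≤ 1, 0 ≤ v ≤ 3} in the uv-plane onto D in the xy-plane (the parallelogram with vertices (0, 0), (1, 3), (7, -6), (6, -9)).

Compute the Jacobian determinant of (x, y) with respect to (u, v):

    ∂(x,y)/∂(u,v) = | 1  2 | = (1)(-3) - (2)(3) = -9.
                   | 3  -3 |

Its absolute value is |J| = 9 (the area scaling factor).

Substituting x = u + 2v, y = 3u - 3v into the integrand,

    14x + 14y → 56u - 14v,

so the integral becomes

    ∬_R (56u - 14v) · |J| du dv = ∫_0^1 ∫_0^3 (504u - 126v) dv du.

Inner (v): 1512u - 567.
Outer (u): 189.

Therefore ∬_D (14x + 14y) dx dy = 189.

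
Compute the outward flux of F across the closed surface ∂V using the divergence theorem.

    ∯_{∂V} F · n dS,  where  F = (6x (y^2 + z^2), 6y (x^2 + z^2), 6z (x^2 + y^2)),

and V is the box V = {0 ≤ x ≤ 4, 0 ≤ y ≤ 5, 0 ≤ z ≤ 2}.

By the divergence theorem,

    ∯_{∂V} F · n dS = ∭_V (∇ · F) dV.

Compute the divergence:
    ∇ · F = ∂F_x/∂x + ∂F_y/∂y + ∂F_z/∂z = 6y^2 + 6z^2 + 6x^2 + 6z^2 + 6x^2 + 6y^2 = 12x^2 + 12y^2 + 12z^2.

V is a rectangular box, so dV = dx dy dz with 0 ≤ x ≤ 4, 0 ≤ y ≤ 5, 0 ≤ z ≤ 2.

Integrate (12x^2 + 12y^2 + 12z^2) over V as an iterated integral:

    ∭_V (∇·F) dV = ∫_0^{4} ∫_0^{5} ∫_0^{2} (12x^2 + 12y^2 + 12z^2) dz dy dx.

Inner (z from 0 to 2): 24x^2 + 24y^2 + 32.
Middle (y from 0 to 5): 120x^2 + 1160.
Outer (x from 0 to 4): 7200.

Therefore ∯_{∂V} F · n dS = 7200.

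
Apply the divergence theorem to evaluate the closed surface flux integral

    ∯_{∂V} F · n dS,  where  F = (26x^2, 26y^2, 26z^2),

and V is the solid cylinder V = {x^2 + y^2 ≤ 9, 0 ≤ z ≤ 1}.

By the divergence theorem,

    ∯_{∂V} F · n dS = ∭_V (∇ · F) dV.

Compute the divergence:
    ∇ · F = ∂F_x/∂x + ∂F_y/∂y + ∂F_z/∂z = 52x + 52y + 52z.

In cylindrical coordinates, x = r cos(θ), y = r sin(θ), z = z, dV = r dr dθ dz, with 0 ≤ r ≤ 3, 0 ≤ θ ≤ 2π, 0 ≤ z ≤ 1.

The integrand, after substitution and multiplying by the volume element, becomes (52sqrt(2)r sin(θ + π/4) + 52z) · r, so

    ∭_V (∇·F) dV = ∫_0^{2π} ∫_0^{3} ∫_0^{1} (52sqrt(2)r sin(θ + π/4) + 52z) · r dz dr dθ.

Inner (z from 0 to 1): 26r (2sqrt(2)r sin(θ + π/4) + 1).
Middle (r from 0 to 3): 468sqrt(2)sin(θ + π/4) + 117.
Outer (θ from 0 to 2π): 234π.

Therefore ∯_{∂V} F · n dS = 234π.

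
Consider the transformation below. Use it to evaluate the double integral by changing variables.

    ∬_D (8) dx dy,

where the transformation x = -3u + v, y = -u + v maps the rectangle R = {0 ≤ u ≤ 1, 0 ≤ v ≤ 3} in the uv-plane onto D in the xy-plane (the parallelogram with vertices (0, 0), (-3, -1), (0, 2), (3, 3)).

Compute the Jacobian determinant of (x, y) with respect to (u, v):

    ∂(x,y)/∂(u,v) = | -3  1 | = (-3)(1) - (1)(-1) = -2.
                   | -1  1 |

Its absolute value is |J| = 2 (the area scaling factor).

Substituting x = -3u + v, y = -u + v into the integrand,

    8 → 8,

so the integral becomes

    ∬_R (8) · |J| du dv = ∫_0^1 ∫_0^3 (16) dv du.

Inner (v): 48.
Outer (u): 48.

Therefore ∬_D (8) dx dy = 48.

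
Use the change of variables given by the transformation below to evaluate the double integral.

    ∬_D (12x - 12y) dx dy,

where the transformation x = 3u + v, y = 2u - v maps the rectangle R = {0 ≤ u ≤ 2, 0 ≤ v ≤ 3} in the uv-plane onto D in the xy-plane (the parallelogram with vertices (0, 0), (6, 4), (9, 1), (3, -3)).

Compute the Jacobian determinant of (x, y) with respect to (u, v):

    ∂(x,y)/∂(u,v) = | 3  1 | = (3)(-1) - (1)(2) = -5.
                   | 2  -1 |

Its absolute value is |J| = 5 (the area scaling factor).

Substituting x = 3u + v, y = 2u - v into the integrand,

    12x - 12y → 12u + 24v,

so the integral becomes

    ∬_R (12u + 24v) · |J| du dv = ∫_0^2 ∫_0^3 (60u + 120v) dv du.

Inner (v): 180u + 540.
Outer (u): 1440.

Therefore ∬_D (12x - 12y) dx dy = 1440.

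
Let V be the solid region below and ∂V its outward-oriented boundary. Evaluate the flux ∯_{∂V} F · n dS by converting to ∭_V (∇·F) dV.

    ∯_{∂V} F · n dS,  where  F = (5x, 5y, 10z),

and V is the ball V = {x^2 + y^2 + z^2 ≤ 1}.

By the divergence theorem,

    ∯_{∂V} F · n dS = ∭_V (∇ · F) dV.

Compute the divergence:
    ∇ · F = ∂F_x/∂x + ∂F_y/∂y + ∂F_z/∂z = 5 + 5 + 10 = 20.

In spherical coordinates, x = ρ sin(φ) cos(θ), y = ρ sin(φ) sin(θ), z = ρ cos(φ), dV = ρ^2 sin(φ) dρ dφ dθ, with 0 ≤ ρ ≤ 1, 0 ≤ φ ≤ π, 0 ≤ θ ≤ 2π.

The integrand, after substitution and multiplying by the volume element, becomes (20) · ρ^2 sin(φ), so

    ∭_V (∇·F) dV = ∫_0^{2π} ∫_0^{π} ∫_0^{1} (20) · ρ^2 sin(φ) dρ dφ dθ.

Inner (ρ from 0 to 1): 20sin(φ)/3.
Middle (φ from 0 to π): 40/3.
Outer (θ from 0 to 2π): 80π/3.

Therefore ∯_{∂V} F · n dS = 80π/3.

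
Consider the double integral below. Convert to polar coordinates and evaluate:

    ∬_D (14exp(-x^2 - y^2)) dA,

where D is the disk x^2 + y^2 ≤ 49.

The region D is 0 ≤ r ≤ 7, 0 ≤ θ ≤ 2π in polar coordinates, where x = r cos(θ), y = r sin(θ), and dA = r dr dθ.

Under the substitution, the integrand becomes 14exp(-r^2), so

    ∬_D (14exp(-x^2 - y^2)) dA = ∫_{0}^{2π} ∫_{0}^{7} (14exp(-r^2)) · r dr dθ.

Inner integral (in r): ∫_{0}^{7} (14exp(-r^2)) · r dr = 7 - 7exp(-49).

Outer integral (in θ): ∫_{0}^{2π} (7 - 7exp(-49)) dθ = -14π exp(-49) + 14π.

Therefore ∬_D (14exp(-x^2 - y^2)) dA = -14π exp(-49) + 14π.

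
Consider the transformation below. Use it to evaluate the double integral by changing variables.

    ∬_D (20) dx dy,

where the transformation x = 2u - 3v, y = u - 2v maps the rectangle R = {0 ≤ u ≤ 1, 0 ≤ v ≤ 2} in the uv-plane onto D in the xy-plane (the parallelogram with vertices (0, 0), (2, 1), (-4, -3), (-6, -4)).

Compute the Jacobian determinant of (x, y) with respect to (u, v):

    ∂(x,y)/∂(u,v) = | 2  -3 | = (2)(-2) - (-3)(1) = -1.
                   | 1  -2 |

Its absolute value is |J| = 1 (the area scaling factor).

Substituting x = 2u - 3v, y = u - 2v into the integrand,

    20 → 20,

so the integral becomes

    ∬_R (20) · |J| du dv = ∫_0^1 ∫_0^2 (20) dv du.

Inner (v): 40.
Outer (u): 40.

Therefore ∬_D (20) dx dy = 40.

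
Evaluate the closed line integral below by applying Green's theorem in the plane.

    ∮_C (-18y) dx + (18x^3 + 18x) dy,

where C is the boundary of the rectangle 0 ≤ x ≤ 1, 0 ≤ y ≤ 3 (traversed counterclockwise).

Green's theorem converts the closed line integral into a double integral over the enclosed region D:

    ∮_C P dx + Q dy = ∬_D (∂Q/∂x - ∂P/∂y) dA.

Here P = -18y, Q = 18x^3 + 18x, so

    ∂Q/∂x = 54x^2 + 18,    ∂P/∂y = -18,
    ∂Q/∂x - ∂P/∂y = 54x^2 + 36.

D is the region 0 ≤ x ≤ 1, 0 ≤ y ≤ 3. Evaluating the double integral:

    ∬_D (54x^2 + 36) dA = ∫_0^{1} ∫_0^{3} (54x^2 + 36) dy dx.

Inner (y from 0 to 3): 162x^2 + 108.
Outer (x from 0 to 1): 162.

Therefore ∮_C P dx + Q dy = 162.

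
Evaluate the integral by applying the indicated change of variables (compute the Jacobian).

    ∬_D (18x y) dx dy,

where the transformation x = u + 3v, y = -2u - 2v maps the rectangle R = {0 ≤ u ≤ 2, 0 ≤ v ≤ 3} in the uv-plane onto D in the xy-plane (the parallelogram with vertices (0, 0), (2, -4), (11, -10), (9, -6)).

Compute the Jacobian determinant of (x, y) with respect to (u, v):

    ∂(x,y)/∂(u,v) = | 1  3 | = (1)(-2) - (3)(-2) = 4.
                   | -2  -2 |

Its absolute value is |J| = 4 (the area scaling factor).

Substituting x = u + 3v, y = -2u - 2v into the integrand,

    18x y → -36u^2 - 144u v - 108v^2,

so the integral becomes

    ∬_R (-36u^2 - 144u v - 108v^2) · |J| du dv = ∫_0^2 ∫_0^3 (-144u^2 - 576u v - 432v^2) dv du.

Inner (v): -432u^2 - 2592u - 3888.
Outer (u): -14112.

Therefore ∬_D (18x y) dx dy = -14112.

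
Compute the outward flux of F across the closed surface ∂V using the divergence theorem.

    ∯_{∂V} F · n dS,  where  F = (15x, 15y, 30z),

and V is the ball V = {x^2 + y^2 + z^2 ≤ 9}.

By the divergence theorem,

    ∯_{∂V} F · n dS = ∭_V (∇ · F) dV.

Compute the divergence:
    ∇ · F = ∂F_x/∂x + ∂F_y/∂y + ∂F_z/∂z = 15 + 15 + 30 = 60.

In spherical coordinates, x = ρ sin(φ) cos(θ), y = ρ sin(φ) sin(θ), z = ρ cos(φ), dV = ρ^2 sin(φ) dρ dφ dθ, with 0 ≤ ρ ≤ 3, 0 ≤ φ ≤ π, 0 ≤ θ ≤ 2π.

The integrand, after substitution and multiplying by the volume element, becomes (60) · ρ^2 sin(φ), so

    ∭_V (∇·F) dV = ∫_0^{2π} ∫_0^{π} ∫_0^{3} (60) · ρ^2 sin(φ) dρ dφ dθ.

Inner (ρ from 0 to 3): 540sin(φ).
Middle (φ from 0 to π): 1080.
Outer (θ from 0 to 2π): 2160π.

Therefore ∯_{∂V} F · n dS = 2160π.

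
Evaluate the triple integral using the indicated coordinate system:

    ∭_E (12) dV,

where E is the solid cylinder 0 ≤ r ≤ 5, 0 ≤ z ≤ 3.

In cylindrical coordinates, x = r cos(θ), y = r sin(θ), z = z, and dV = r dr dθ dz.

The integrand becomes 12, so

    ∭_E (12) dV = ∫_{0}^{2π} ∫_{0}^{5} ∫_{0}^{3} (12) · r dz dr dθ.

Inner (z): 36r.
Middle (r from 0 to 5): 450.
Outer (θ): 900π.

Therefore the triple integral equals 900π.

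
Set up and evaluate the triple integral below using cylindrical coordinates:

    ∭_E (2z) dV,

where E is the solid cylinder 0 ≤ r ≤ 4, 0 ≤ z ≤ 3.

In cylindrical coordinates, x = r cos(θ), y = r sin(θ), z = z, and dV = r dr dθ dz.

The integrand becomes 2z, so

    ∭_E (2z) dV = ∫_{0}^{2π} ∫_{0}^{4} ∫_{0}^{3} (2z) · r dz dr dθ.

Inner (z): 9r.
Middle (r from 0 to 4): 72.
Outer (θ): 144π.

Therefore the triple integral equals 144π.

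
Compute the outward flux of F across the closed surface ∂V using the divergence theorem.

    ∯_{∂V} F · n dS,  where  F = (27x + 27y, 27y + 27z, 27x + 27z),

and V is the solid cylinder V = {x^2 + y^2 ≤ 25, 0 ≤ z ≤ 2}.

By the divergence theorem,

    ∯_{∂V} F · n dS = ∭_V (∇ · F) dV.

Compute the divergence:
    ∇ · F = ∂F_x/∂x + ∂F_y/∂y + ∂F_z/∂z = 27 + 27 + 27 = 81.

In cylindrical coordinates, x = r cos(θ), y = r sin(θ), z = z, dV = r dr dθ dz, with 0 ≤ r ≤ 5, 0 ≤ θ ≤ 2π, 0 ≤ z ≤ 2.

The integrand, after substitution and multiplying by the volume element, becomes (81) · r, so

    ∭_V (∇·F) dV = ∫_0^{2π} ∫_0^{5} ∫_0^{2} (81) · r dz dr dθ.

Inner (z from 0 to 2): 162r.
Middle (r from 0 to 5): 2025.
Outer (θ from 0 to 2π): 4050π.

Therefore ∯_{∂V} F · n dS = 4050π.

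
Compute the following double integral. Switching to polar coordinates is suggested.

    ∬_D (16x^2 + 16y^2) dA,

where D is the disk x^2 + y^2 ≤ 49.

The region D is 0 ≤ r ≤ 7, 0 ≤ θ ≤ 2π in polar coordinates, where x = r cos(θ), y = r sin(θ), and dA = r dr dθ.

Under the substitution, the integrand becomes 16r^2, so

    ∬_D (16x^2 + 16y^2) dA = ∫_{0}^{2π} ∫_{0}^{7} (16r^2) · r dr dθ.

Inner integral (in r): ∫_{0}^{7} (16r^2) · r dr = 9604.

Outer integral (in θ): ∫_{0}^{2π} (9604) dθ = 19208π.

Therefore ∬_D (16x^2 + 16y^2) dA = 19208π.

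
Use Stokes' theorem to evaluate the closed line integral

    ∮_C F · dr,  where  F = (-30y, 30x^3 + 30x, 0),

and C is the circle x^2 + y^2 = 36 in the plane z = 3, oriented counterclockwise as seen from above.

Let S be the flat disk x^2 + y^2 ≤ 36 in the plane z = 3, with upward unit normal n̂ = ẑ. By Stokes' theorem,

    ∮_C F · dr = ∬_S (∇ × F) · n̂ dS = ∬_D (curl F)_z dA,

where D is the disk x^2 + y^2 ≤ 36.

Compute the curl of F = (-30y, 30x^3 + 30x, 0):
    (∇ × F)_x = ∂F_z/∂y - ∂F_y/∂z = 0,
    (∇ × F)_y = ∂F_x/∂z - ∂F_z/∂x = 0,
    (∇ × F)_z = ∂F_y/∂x - ∂F_x/∂y = 90x^2 + 60.

On z = 3, (curl F)_z = 90x^2 + 60.

Convert to polar (x = r cos θ, y = r sin θ, dA = r dr dθ); the integrand becomes 90r^2cos(θ)^2 + 60, so

    ∬_D (curl F)_z dA = ∫_0^{2π} ∫_0^{6} (90r^2cos(θ)^2 + 60) · r dr dθ.

Inner (r from 0 to 6): 29160cos(θ)^2 + 1080.
Outer (θ from 0 to 2π): 31320π.

Therefore ∮_C F · dr = 31320π.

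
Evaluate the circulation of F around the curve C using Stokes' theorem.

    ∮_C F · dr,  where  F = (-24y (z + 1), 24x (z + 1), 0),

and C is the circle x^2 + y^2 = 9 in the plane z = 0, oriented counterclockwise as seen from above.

Let S be the flat disk x^2 + y^2 ≤ 9 in the plane z = 0, with upward unit normal n̂ = ẑ. By Stokes' theorem,

    ∮_C F · dr = ∬_S (∇ × F) · n̂ dS = ∬_D (curl F)_z dA,

where D is the disk x^2 + y^2 ≤ 9.

Compute the curl of F = (-24y (z + 1), 24x (z + 1), 0):
    (∇ × F)_x = ∂F_z/∂y - ∂F_y/∂z = -24x,
    (∇ × F)_y = ∂F_x/∂z - ∂F_z/∂x = -24y,
    (∇ × F)_z = ∂F_y/∂x - ∂F_x/∂y = 48z + 48.

On z = 0, (curl F)_z = 48.

Convert to polar (x = r cos θ, y = r sin θ, dA = r dr dθ); the integrand becomes 48, so

    ∬_D (curl F)_z dA = ∫_0^{2π} ∫_0^{3} (48) · r dr dθ.

Inner (r from 0 to 3): 216.
Outer (θ from 0 to 2π): 432π.

Therefore ∮_C F · dr = 432π.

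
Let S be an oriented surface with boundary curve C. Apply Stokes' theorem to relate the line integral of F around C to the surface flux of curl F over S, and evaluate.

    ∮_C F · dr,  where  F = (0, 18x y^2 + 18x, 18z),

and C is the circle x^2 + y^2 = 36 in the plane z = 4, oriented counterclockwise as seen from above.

Let S be the flat disk x^2 + y^2 ≤ 36 in the plane z = 4, with upward unit normal n̂ = ẑ. By Stokes' theorem,

    ∮_C F · dr = ∬_S (∇ × F) · n̂ dS = ∬_D (curl F)_z dA,

where D is the disk x^2 + y^2 ≤ 36.

Compute the curl of F = (0, 18x y^2 + 18x, 18z):
    (∇ × F)_x = ∂F_z/∂y - ∂F_y/∂z = 0,
    (∇ × F)_y = ∂F_x/∂z - ∂F_z/∂x = 0,
    (∇ × F)_z = ∂F_y/∂x - ∂F_x/∂y = 18y^2 + 18.

On z = 4, (curl F)_z = 18y^2 + 18.

Convert to polar (x = r cos θ, y = r sin θ, dA = r dr dθ); the integrand becomes 18r^2sin(θ)^2 + 18, so

    ∬_D (curl F)_z dA = ∫_0^{2π} ∫_0^{6} (18r^2sin(θ)^2 + 18) · r dr dθ.

Inner (r from 0 to 6): 5832sin(θ)^2 + 324.
Outer (θ from 0 to 2π): 6480π.

Therefore ∮_C F · dr = 6480π.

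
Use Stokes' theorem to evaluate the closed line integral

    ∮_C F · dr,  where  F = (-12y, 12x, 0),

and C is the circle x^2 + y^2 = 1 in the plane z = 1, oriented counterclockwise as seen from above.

Let S be the flat disk x^2 + y^2 ≤ 1 in the plane z = 1, with upward unit normal n̂ = ẑ. By Stokes' theorem,

    ∮_C F · dr = ∬_S (∇ × F) · n̂ dS = ∬_D (curl F)_z dA,

where D is the disk x^2 + y^2 ≤ 1.

Compute the curl of F = (-12y, 12x, 0):
    (∇ × F)_x = ∂F_z/∂y - ∂F_y/∂z = 0,
    (∇ × F)_y = ∂F_x/∂z - ∂F_z/∂x = 0,
    (∇ × F)_z = ∂F_y/∂x - ∂F_x/∂y = 24.

On z = 1, (curl F)_z = 24.

Convert to polar (x = r cos θ, y = r sin θ, dA = r dr dθ); the integrand becomes 24, so

    ∬_D (curl F)_z dA = ∫_0^{2π} ∫_0^{1} (24) · r dr dθ.

Inner (r from 0 to 1): 12.
Outer (θ from 0 to 2π): 24π.

Therefore ∮_C F · dr = 24π.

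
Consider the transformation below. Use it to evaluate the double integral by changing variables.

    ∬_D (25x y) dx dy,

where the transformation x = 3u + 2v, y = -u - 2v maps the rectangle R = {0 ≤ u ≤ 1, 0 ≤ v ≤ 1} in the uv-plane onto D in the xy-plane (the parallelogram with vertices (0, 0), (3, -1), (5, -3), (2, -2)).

Compute the Jacobian determinant of (x, y) with respect to (u, v):

    ∂(x,y)/∂(u,v) = | 3  2 | = (3)(-2) - (2)(-1) = -4.
                   | -1  -2 |

Its absolute value is |J| = 4 (the area scaling factor).

Substituting x = 3u + 2v, y = -u - 2v into the integrand,

    25x y → -75u^2 - 200u v - 100v^2,

so the integral becomes

    ∬_R (-75u^2 - 200u v - 100v^2) · |J| du dv = ∫_0^1 ∫_0^1 (-300u^2 - 800u v - 400v^2) dv du.

Inner (v): -300u^2 - 400u - 400/3.
Outer (u): -1300/3.

Therefore ∬_D (25x y) dx dy = -1300/3.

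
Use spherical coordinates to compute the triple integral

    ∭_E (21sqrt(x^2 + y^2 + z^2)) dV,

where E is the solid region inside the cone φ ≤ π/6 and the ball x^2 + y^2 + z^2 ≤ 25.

In spherical coordinates, x = ρ sin(φ) cos(θ), y = ρ sin(φ) sin(θ), z = ρ cos(φ), and dV = ρ^2 sin(φ) dρ dφ dθ.

The integrand becomes 21ρ, so

    ∭_E (21sqrt(x^2 + y^2 + z^2)) dV = ∫_{0}^{2π} ∫_{0}^{π/6} ∫_{0}^{5} (21ρ) · ρ^2 sin(φ) dρ dφ dθ.

Inner (ρ): 13125sin(φ)/4.
Middle (φ): 13125/4 - 13125sqrt(3)/8.
Outer (θ): 13125π (2 - sqrt(3))/4.

Therefore the triple integral equals 13125π (2 - sqrt(3))/4.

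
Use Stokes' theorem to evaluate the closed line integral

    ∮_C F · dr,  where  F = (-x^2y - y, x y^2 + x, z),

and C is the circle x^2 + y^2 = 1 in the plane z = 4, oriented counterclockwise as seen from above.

Let S be the flat disk x^2 + y^2 ≤ 1 in the plane z = 4, with upward unit normal n̂ = ẑ. By Stokes' theorem,

    ∮_C F · dr = ∬_S (∇ × F) · n̂ dS = ∬_D (curl F)_z dA,

where D is the disk x^2 + y^2 ≤ 1.

Compute the curl of F = (-x^2y - y, x y^2 + x, z):
    (∇ × F)_x = ∂F_z/∂y - ∂F_y/∂z = 0,
    (∇ × F)_y = ∂F_x/∂z - ∂F_z/∂x = 0,
    (∇ × F)_z = ∂F_y/∂x - ∂F_x/∂y = x^2 + y^2 + 2.

On z = 4, (curl F)_z = x^2 + y^2 + 2.

Convert to polar (x = r cos θ, y = r sin θ, dA = r dr dθ); the integrand becomes r^2 + 2, so

    ∬_D (curl F)_z dA = ∫_0^{2π} ∫_0^{1} (r^2 + 2) · r dr dθ.

Inner (r from 0 to 1): 5/4.
Outer (θ from 0 to 2π): 5π/2.

Therefore ∮_C F · dr = 5π/2.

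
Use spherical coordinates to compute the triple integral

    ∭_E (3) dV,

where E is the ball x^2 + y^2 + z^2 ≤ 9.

In spherical coordinates, x = ρ sin(φ) cos(θ), y = ρ sin(φ) sin(θ), z = ρ cos(φ), and dV = ρ^2 sin(φ) dρ dφ dθ.

The integrand becomes 3, so

    ∭_E (3) dV = ∫_{0}^{2π} ∫_{0}^{π} ∫_{0}^{3} (3) · ρ^2 sin(φ) dρ dφ dθ.

Inner (ρ): 27sin(φ).
Middle (φ): 54.
Outer (θ): 108π.

Therefore the triple integral equals 108π.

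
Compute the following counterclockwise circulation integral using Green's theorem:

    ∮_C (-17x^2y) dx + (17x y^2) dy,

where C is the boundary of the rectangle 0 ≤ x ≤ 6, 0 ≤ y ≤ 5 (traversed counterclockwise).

Green's theorem converts the closed line integral into a double integral over the enclosed region D:

    ∮_C P dx + Q dy = ∬_D (∂Q/∂x - ∂P/∂y) dA.

Here P = -17x^2y, Q = 17x y^2, so

    ∂Q/∂x = 17y^2,    ∂P/∂y = -17x^2,
    ∂Q/∂x - ∂P/∂y = 17x^2 + 17y^2.

D is the region 0 ≤ x ≤ 6, 0 ≤ y ≤ 5. Evaluating the double integral:

    ∬_D (17x^2 + 17y^2) dA = ∫_0^{6} ∫_0^{5} (17x^2 + 17y^2) dy dx.

Inner (y from 0 to 5): 85x^2 + 2125/3.
Outer (x from 0 to 6): 10370.

Therefore ∮_C P dx + Q dy = 10370.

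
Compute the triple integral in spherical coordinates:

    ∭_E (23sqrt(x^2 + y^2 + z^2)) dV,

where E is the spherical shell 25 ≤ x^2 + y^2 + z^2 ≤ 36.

In spherical coordinates, x = ρ sin(φ) cos(θ), y = ρ sin(φ) sin(θ), z = ρ cos(φ), and dV = ρ^2 sin(φ) dρ dφ dθ.

The integrand becomes 23ρ, so

    ∭_E (23sqrt(x^2 + y^2 + z^2)) dV = ∫_{0}^{2π} ∫_{0}^{π} ∫_{5}^{6} (23ρ) · ρ^2 sin(φ) dρ dφ dθ.

Inner (ρ): 15433sin(φ)/4.
Middle (φ): 15433/2.
Outer (θ): 15433π.

Therefore the triple integral equals 15433π.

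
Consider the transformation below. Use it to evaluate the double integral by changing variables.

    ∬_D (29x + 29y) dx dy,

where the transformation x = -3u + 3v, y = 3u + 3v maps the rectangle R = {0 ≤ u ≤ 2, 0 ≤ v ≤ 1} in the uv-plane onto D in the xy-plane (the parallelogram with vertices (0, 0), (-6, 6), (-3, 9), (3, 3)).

Compute the Jacobian determinant of (x, y) with respect to (u, v):

    ∂(x,y)/∂(u,v) = | -3  3 | = (-3)(3) - (3)(3) = -18.
                   | 3  3 |

Its absolute value is |J| = 18 (the area scaling factor).

Substituting x = -3u + 3v, y = 3u + 3v into the integrand,

    29x + 29y → 174v,

so the integral becomes

    ∬_R (174v) · |J| du dv = ∫_0^2 ∫_0^1 (3132v) dv du.

Inner (v): 1566.
Outer (u): 3132.

Therefore ∬_D (29x + 29y) dx dy = 3132.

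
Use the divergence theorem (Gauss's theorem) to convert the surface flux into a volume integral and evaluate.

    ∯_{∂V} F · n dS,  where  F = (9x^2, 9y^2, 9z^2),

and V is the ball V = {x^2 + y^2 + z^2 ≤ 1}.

By the divergence theorem,

    ∯_{∂V} F · n dS = ∭_V (∇ · F) dV.

Compute the divergence:
    ∇ · F = ∂F_x/∂x + ∂F_y/∂y + ∂F_z/∂z = 18x + 18y + 18z.

In spherical coordinates, x = ρ sin(φ) cos(θ), y = ρ sin(φ) sin(θ), z = ρ cos(φ), dV = ρ^2 sin(φ) dρ dφ dθ, with 0 ≤ ρ ≤ 1, 0 ≤ φ ≤ π, 0 ≤ θ ≤ 2π.

The integrand, after substitution and multiplying by the volume element, becomes (18ρ (sqrt(2)sin(φ)sin(θ + π/4) + cos(φ))) · ρ^2 sin(φ), so

    ∭_V (∇·F) dV = ∫_0^{2π} ∫_0^{π} ∫_0^{1} (18ρ (sqrt(2)sin(φ)sin(θ + π/4) + cos(φ))) · ρ^2 sin(φ) dρ dφ dθ.

Inner (ρ from 0 to 1): 9(sqrt(2)sin(φ)sin(θ + π/4) + cos(φ))sin(φ)/2.
Middle (φ from 0 to π): 9sqrt(2)π sin(θ + π/4)/4.
Outer (θ from 0 to 2π): 0.

Therefore ∯_{∂V} F · n dS = 0.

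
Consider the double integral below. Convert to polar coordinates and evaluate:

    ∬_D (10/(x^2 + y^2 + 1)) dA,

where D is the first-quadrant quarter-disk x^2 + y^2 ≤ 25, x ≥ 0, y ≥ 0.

The region D is 0 ≤ r ≤ 5, 0 ≤ θ ≤ π/2 in polar coordinates, where x = r cos(θ), y = r sin(θ), and dA = r dr dθ.

Under the substitution, the integrand becomes 10/(r^2 + 1), so

    ∬_D (10/(x^2 + y^2 + 1)) dA = ∫_{0}^{π/2} ∫_{0}^{5} (10/(r^2 + 1)) · r dr dθ.

Inner integral (in r): ∫_{0}^{5} (10/(r^2 + 1)) · r dr = log(11881376).

Outer integral (in θ): ∫_{0}^{π/2} (log(11881376)) dθ = log(11881376^(π/2)).

Therefore ∬_D (10/(x^2 + y^2 + 1)) dA = log(11881376^(π/2)).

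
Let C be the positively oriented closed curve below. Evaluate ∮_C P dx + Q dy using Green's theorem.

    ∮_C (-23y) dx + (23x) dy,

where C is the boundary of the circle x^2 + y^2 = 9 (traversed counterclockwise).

Green's theorem converts the closed line integral into a double integral over the enclosed region D:

    ∮_C P dx + Q dy = ∬_D (∂Q/∂x - ∂P/∂y) dA.

Here P = -23y, Q = 23x, so

    ∂Q/∂x = 23,    ∂P/∂y = -23,
    ∂Q/∂x - ∂P/∂y = 46.

D is the region x^2 + y^2 ≤ 9. Evaluating the double integral:

In polar coordinates (x = r cos θ, y = r sin θ, dA = r dr dθ) the integrand becomes 46, so

    ∬_D (46) dA = ∫_0^{2π} ∫_0^{3} (46) · r dr dθ.

Inner (r from 0 to 3): 207.
Outer (θ from 0 to 2π): 414π.

Therefore ∮_C P dx + Q dy = 414π.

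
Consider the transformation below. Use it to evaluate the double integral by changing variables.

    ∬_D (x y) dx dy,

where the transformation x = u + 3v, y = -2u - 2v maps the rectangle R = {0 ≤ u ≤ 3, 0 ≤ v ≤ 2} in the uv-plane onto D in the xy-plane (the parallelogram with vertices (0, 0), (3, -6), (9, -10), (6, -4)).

Compute the Jacobian determinant of (x, y) with respect to (u, v):

    ∂(x,y)/∂(u,v) = | 1  3 | = (1)(-2) - (3)(-2) = 4.
                   | -2  -2 |

Its absolute value is |J| = 4 (the area scaling factor).

Substituting x = u + 3v, y = -2u - 2v into the integrand,

    x y → -2u^2 - 8u v - 6v^2,

so the integral becomes

    ∬_R (-2u^2 - 8u v - 6v^2) · |J| du dv = ∫_0^3 ∫_0^2 (-8u^2 - 32u v - 24v^2) dv du.

Inner (v): -16u^2 - 64u - 64.
Outer (u): -624.

Therefore ∬_D (x y) dx dy = -624.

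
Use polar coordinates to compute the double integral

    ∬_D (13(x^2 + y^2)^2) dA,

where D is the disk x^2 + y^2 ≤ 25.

The region D is 0 ≤ r ≤ 5, 0 ≤ θ ≤ 2π in polar coordinates, where x = r cos(θ), y = r sin(θ), and dA = r dr dθ.

Under the substitution, the integrand becomes 13r^4, so

    ∬_D (13(x^2 + y^2)^2) dA = ∫_{0}^{2π} ∫_{0}^{5} (13r^4) · r dr dθ.

Inner integral (in r): ∫_{0}^{5} (13r^4) · r dr = 203125/6.

Outer integral (in θ): ∫_{0}^{2π} (203125/6) dθ = 203125π/3.

Therefore ∬_D (13(x^2 + y^2)^2) dA = 203125π/3.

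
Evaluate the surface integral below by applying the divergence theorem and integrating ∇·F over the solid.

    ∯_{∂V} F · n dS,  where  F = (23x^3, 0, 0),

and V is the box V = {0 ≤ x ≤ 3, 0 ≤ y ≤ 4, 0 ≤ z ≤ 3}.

By the divergence theorem,

    ∯_{∂V} F · n dS = ∭_V (∇ · F) dV.

Compute the divergence:
    ∇ · F = ∂F_x/∂x + ∂F_y/∂y + ∂F_z/∂z = 69x^2 + 0 + 0 = 69x^2.

V is a rectangular box, so dV = dx dy dz with 0 ≤ x ≤ 3, 0 ≤ y ≤ 4, 0 ≤ z ≤ 3.

Integrate (69x^2) over V as an iterated integral:

    ∭_V (∇·F) dV = ∫_0^{3} ∫_0^{4} ∫_0^{3} (69x^2) dz dy dx.

Inner (z from 0 to 3): 207x^2.
Middle (y from 0 to 4): 828x^2.
Outer (x from 0 to 3): 7452.

Therefore ∯_{∂V} F · n dS = 7452.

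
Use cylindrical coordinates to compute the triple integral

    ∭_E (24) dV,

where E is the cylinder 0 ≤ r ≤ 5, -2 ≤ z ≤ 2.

In cylindrical coordinates, x = r cos(θ), y = r sin(θ), z = z, and dV = r dr dθ dz.

The integrand becomes 24, so

    ∭_E (24) dV = ∫_{0}^{2π} ∫_{0}^{5} ∫_{-2}^{2} (24) · r dz dr dθ.

Inner (z): 96r.
Middle (r from 0 to 5): 1200.
Outer (θ): 2400π.

Therefore the triple integral equals 2400π.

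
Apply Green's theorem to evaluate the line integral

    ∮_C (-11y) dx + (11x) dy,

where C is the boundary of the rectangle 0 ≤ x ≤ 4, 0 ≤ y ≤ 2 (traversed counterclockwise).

Green's theorem converts the closed line integral into a double integral over the enclosed region D:

    ∮_C P dx + Q dy = ∬_D (∂Q/∂x - ∂P/∂y) dA.

Here P = -11y, Q = 11x, so

    ∂Q/∂x = 11,    ∂P/∂y = -11,
    ∂Q/∂x - ∂P/∂y = 22.

D is the region 0 ≤ x ≤ 4, 0 ≤ y ≤ 2. Evaluating the double integral:

    ∬_D (22) dA = ∫_0^{4} ∫_0^{2} (22) dy dx.

Inner (y from 0 to 2): 44.
Outer (x from 0 to 4): 176.

Therefore ∮_C P dx + Q dy = 176.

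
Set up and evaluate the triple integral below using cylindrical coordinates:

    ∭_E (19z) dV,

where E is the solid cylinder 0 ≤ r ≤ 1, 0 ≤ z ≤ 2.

In cylindrical coordinates, x = r cos(θ), y = r sin(θ), z = z, and dV = r dr dθ dz.

The integrand becomes 19z, so

    ∭_E (19z) dV = ∫_{0}^{2π} ∫_{0}^{1} ∫_{0}^{2} (19z) · r dz dr dθ.

Inner (z): 38r.
Middle (r from 0 to 1): 19.
Outer (θ): 38π.

Therefore the triple integral equals 38π.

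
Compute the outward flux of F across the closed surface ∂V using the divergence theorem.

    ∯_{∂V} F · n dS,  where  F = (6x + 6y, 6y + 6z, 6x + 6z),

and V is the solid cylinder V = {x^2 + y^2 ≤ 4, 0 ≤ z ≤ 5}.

By the divergence theorem,

    ∯_{∂V} F · n dS = ∭_V (∇ · F) dV.

Compute the divergence:
    ∇ · F = ∂F_x/∂x + ∂F_y/∂y + ∂F_z/∂z = 6 + 6 + 6 = 18.

In cylindrical coordinates, x = r cos(θ), y = r sin(θ), z = z, dV = r dr dθ dz, with 0 ≤ r ≤ 2, 0 ≤ θ ≤ 2π, 0 ≤ z ≤ 5.

The integrand, after substitution and multiplying by the volume element, becomes (18) · r, so

    ∭_V (∇·F) dV = ∫_0^{2π} ∫_0^{2} ∫_0^{5} (18) · r dz dr dθ.

Inner (z from 0 to 5): 90r.
Middle (r from 0 to 2): 180.
Outer (θ from 0 to 2π): 360π.

Therefore ∯_{∂V} F · n dS = 360π.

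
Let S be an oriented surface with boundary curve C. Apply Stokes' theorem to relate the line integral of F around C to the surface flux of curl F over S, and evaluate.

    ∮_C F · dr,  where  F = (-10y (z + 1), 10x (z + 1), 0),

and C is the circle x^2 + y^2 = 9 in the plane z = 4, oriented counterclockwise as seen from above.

Let S be the flat disk x^2 + y^2 ≤ 9 in the plane z = 4, with upward unit normal n̂ = ẑ. By Stokes' theorem,

    ∮_C F · dr = ∬_S (∇ × F) · n̂ dS = ∬_D (curl F)_z dA,

where D is the disk x^2 + y^2 ≤ 9.

Compute the curl of F = (-10y (z + 1), 10x (z + 1), 0):
    (∇ × F)_x = ∂F_z/∂y - ∂F_y/∂z = -10x,
    (∇ × F)_y = ∂F_x/∂z - ∂F_z/∂x = -10y,
    (∇ × F)_z = ∂F_y/∂x - ∂F_x/∂y = 20z + 20.

On z = 4, (curl F)_z = 100.

Convert to polar (x = r cos θ, y = r sin θ, dA = r dr dθ); the integrand becomes 100, so

    ∬_D (curl F)_z dA = ∫_0^{2π} ∫_0^{3} (100) · r dr dθ.

Inner (r from 0 to 3): 450.
Outer (θ from 0 to 2π): 900π.

Therefore ∮_C F · dr = 900π.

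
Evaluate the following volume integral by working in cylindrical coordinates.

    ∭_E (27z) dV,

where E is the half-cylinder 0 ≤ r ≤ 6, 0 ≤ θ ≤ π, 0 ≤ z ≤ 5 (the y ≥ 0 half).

In cylindrical coordinates, x = r cos(θ), y = r sin(θ), z = z, and dV = r dr dθ dz.

The integrand becomes 27z, so

    ∭_E (27z) dV = ∫_{0}^{π} ∫_{0}^{6} ∫_{0}^{5} (27z) · r dz dr dθ.

Inner (z): 675r/2.
Middle (r from 0 to 6): 6075.
Outer (θ): 6075π.

Therefore the triple integral equals 6075π.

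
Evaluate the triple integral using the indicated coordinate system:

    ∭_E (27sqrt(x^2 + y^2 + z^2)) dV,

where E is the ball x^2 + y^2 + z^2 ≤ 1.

In spherical coordinates, x = ρ sin(φ) cos(θ), y = ρ sin(φ) sin(θ), z = ρ cos(φ), and dV = ρ^2 sin(φ) dρ dφ dθ.

The integrand becomes 27ρ, so

    ∭_E (27sqrt(x^2 + y^2 + z^2)) dV = ∫_{0}^{2π} ∫_{0}^{π} ∫_{0}^{1} (27ρ) · ρ^2 sin(φ) dρ dφ dθ.

Inner (ρ): 27sin(φ)/4.
Middle (φ): 27/2.
Outer (θ): 27π.

Therefore the triple integral equals 27π.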